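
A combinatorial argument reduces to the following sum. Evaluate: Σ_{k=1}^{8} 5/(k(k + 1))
Partial fractions: 5/(k(k+1)) = 5/k - 5/(k+1)
Telescoping sum: 5(1-1/9) = 5·8/9

Answer: 40/9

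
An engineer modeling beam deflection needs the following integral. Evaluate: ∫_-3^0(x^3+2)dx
Step 1: Find antiderivative F(x)=(1/4)x^4 + 2x
Step 2: F(0) - F(-3)=0 - (57/4)=-57/4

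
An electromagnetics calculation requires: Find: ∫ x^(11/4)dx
Power rule: ∫ x^(11/4) dx=x^(15/4)/(15/4) + C

Answer: (4/15)·x^(15/4) + C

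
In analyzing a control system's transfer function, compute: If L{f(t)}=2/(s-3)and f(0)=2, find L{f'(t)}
L{f'(t)} = s·F(s) - f(0) = 2s/(s-3)-2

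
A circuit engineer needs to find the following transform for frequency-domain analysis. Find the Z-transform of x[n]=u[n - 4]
Using the time-shift property: Z{u[n-4]}=z^(-4)*z/(z-1)
=z^(-3)/(z-1)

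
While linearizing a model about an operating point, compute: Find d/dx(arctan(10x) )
d/dx[arctan(u)] = u'/(1+u²), u = 10x, u' = 10

Answer: 10/(1+100x²)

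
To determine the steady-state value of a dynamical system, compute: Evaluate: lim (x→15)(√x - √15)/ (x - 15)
Multiply by conjugate (√x+√15)/(√x+√15):
= (x - 15)/((x - 15)(√x+√15)) = 1/(√x+√15)
As x → 15: 1/(2√15)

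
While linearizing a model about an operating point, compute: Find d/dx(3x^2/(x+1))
Quotient rule: (f/g)'=(f'g - fg')/g²
f=3x^2, f'=6x
g=x+1, g'=1

Answer: (6x·(x+1)-3x^2)/(x+1)²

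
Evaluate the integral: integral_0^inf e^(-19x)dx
integral_0^inf e^(-19x) dx = [-1/19*e^(-19x)]_0^inf
= 0 - (-1/19) = 1/19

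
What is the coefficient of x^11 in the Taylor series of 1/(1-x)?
1/(1-x)=Σ x^n for |x|<1
All coefficients are 1

Answer: 1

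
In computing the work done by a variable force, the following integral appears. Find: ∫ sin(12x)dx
Using substitution u = 12x: ∫ sin(u) du/12 = -cos(u)/12+C

Answer: (-1/12)cos(12x)+C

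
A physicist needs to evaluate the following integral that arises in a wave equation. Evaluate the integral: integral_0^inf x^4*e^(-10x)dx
This is a Gamma integral. Substitute u=10x (du=10 dx):
integral_0^inf x^4*e^(-10x) dx=(1/10^5) integral_0^inf u^4*e^(-u) du
=Gamma(5)/10^5=4!/10^5=24/100000

Answer: 3/12500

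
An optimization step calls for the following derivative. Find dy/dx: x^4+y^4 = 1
Differentiate: 4x^3 + 4y^3·(dy/dx)=0
dy/dx=-4x^3/(4y^3)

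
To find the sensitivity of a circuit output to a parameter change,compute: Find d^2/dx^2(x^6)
Apply power rule 2 times:
d^1: 6x^5
d^2: 30x^4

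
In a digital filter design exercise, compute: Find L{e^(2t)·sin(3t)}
First shifting: L{e^(at)f(t)}=F(s-a)
L{sin(3t)}=3/(s²+9)
Shift: 3/((s-2)²+9)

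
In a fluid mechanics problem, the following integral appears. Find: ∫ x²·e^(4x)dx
Integration by parts twice:
First: u=x², dv=e^(4x) dx => x²e^(4x)/4 - (2/4)∫ xe^(4x) dx
Second (∫ xe^(4x) dx): xe^(4x)/4 - e^(4x)/16
Combining: e^(4x)(x²/4 - 2x/16 + 2/64) + C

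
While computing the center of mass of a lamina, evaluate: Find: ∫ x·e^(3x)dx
Integration by parts: u = x, dv = e^(3x) dx
du = dx, v = e^(3x)/3
= x·e^(3x)/3 - ∫ e^(3x)/3 dx
= x·e^(3x)/3 - e^(3x)/9+C

Answer: e^(3x)(x/3-1/9)+C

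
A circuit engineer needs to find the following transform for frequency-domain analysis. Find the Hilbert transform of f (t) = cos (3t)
The Hilbert transform shifts each frequency component by -pi/2.
H{cos(wt)} = sin(wt)
With w = 3: H{cos(3t)} = sin(3t)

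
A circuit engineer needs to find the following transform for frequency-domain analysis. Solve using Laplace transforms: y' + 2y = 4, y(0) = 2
Take L of both sides: sY(s) - 2 + 2Y(s)=4/s
Y(s)(s + 2)=4/s + 2
Y(s)=4/(s(s + 2)) + 2/(s + 2)
Partial fractions: 4/(s(s + 2))=2/s - 2/(s + 2)
So Y(s)=2/s
Inverse transform (L^(-1){1/s}=1, L^(-1){1/(s + 2)}=e^(-2t)):

Answer: y(t)=2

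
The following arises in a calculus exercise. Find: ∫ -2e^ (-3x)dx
Since d/dx[e^(-3x)] = -3e^(-3x), we get 2/3 e^(-3x)+C

Answer: (2/3)e^(-3x)+C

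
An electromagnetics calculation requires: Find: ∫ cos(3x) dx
Using substitution u = 3x: ∫ cos(u) du/3 = sin(u)/3 + C

Answer: (1/3)sin(3x) + C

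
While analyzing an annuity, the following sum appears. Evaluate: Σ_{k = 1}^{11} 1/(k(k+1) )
Partial fractions: 1/(k(k + 1))=1/k - 1/(k + 1)
Telescoping sum: 1(1 - 1/12)=1·11/12

Answer: 11/12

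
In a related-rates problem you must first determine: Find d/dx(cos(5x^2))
Chain rule: d/dx[cos(u)] = -sin(u)·u' where u = 5x^2
u' = 10x

Answer: -10x·sin(5x^2)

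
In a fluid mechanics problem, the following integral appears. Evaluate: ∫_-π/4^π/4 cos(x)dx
Antiderivative: sin(x)
Evaluate at bounds: [sin(1·π/4)/1] - [sin(1·-π/4)/1]
= ((√2/2) - (-√2/2))/1 = √2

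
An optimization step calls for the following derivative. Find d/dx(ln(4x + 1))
Chain rule: d/dx[ln(u)] = u'/u where u = 4x+1
u' = 4

Answer: (4)/(4x+1)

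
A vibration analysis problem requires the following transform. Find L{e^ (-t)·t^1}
First shifting: L{e^(at)f(t)}=F(s-a)
L{t^1}=1/s^2
Shift s → s+1: 1/(s+1)^2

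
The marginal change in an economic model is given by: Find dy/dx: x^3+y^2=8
Differentiate: 3x^2+2y·(dy/dx) = 0
dy/dx = -3x^2/(2y)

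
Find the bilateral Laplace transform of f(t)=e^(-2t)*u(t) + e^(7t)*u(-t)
For e^(-2t)*u(t): L = 1/(s+2), Re(s) > -2
For e^(7t)*u(-t): L = -1/(s-7), Re(s) < 7
Combined: F(s) = 1/(s+2)-1/(s-7), -2 < Re(s) < 7

Answer: 1/(s+2)-1/(s-7), ROC: -2 < Re(s) < 7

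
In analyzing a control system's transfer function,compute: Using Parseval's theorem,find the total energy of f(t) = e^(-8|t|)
Parseval's theorem: E = integral |f(t)|^2 dt = (1/2pi) integral |F(omega)|^2 domega
E = integral_{-inf}^{inf} e^(-16|t|) dt = 2 * integral_0^inf e^(-16t) dt = 2/(2 * 8) = 1/8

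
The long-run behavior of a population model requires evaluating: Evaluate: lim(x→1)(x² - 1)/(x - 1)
Factor: (x² - 1)=(x-1)(x+1)
Cancel (x-1): lim(x→1) (x+1)=2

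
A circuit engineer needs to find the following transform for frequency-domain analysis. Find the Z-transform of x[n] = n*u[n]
Standard pair: Z{n*u[n]} = z/(z-1)^2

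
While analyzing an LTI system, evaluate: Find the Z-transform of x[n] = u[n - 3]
Using the time-shift property: Z{u[n-3]}=z^(-3) * z/(z-1)
=z^(-2)/(z-1)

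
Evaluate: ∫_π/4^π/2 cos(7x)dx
Antiderivative: sin(7x)/7
Evaluate at bounds: [sin(7·π/2)/7] - [sin(7·π/4)/7]
=((-1) - (-√2/2))/7=-1/7 + √2/14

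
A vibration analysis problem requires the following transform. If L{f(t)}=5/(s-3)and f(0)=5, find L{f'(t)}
L{f'(t)} = s·F(s) - f(0) = 5s/(s-3) - 5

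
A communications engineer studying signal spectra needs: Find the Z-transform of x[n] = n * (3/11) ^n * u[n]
Using the property Z{n * a^n * u[n]}=az/(z-a)^2
With a=3/11: X(z)=(3/11)z/(z - 3/11)^2, |z| > 3/11

Answer: (3/11)z/(z - 3/11)^2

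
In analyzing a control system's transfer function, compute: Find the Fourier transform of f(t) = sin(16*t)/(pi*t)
sin(W*t)/(pi*t) = (W/pi)*sinc(W*t/pi) is the impulse response of the ideal low-pass filter with cutoff W (here W = 16).
Its Fourier transform is a rectangular function:
F(omega) = 1 for |omega| < 16, 0 otherwise

Answer: rect(omega/32) [i.e., 1 for |omega| < 16, 0 otherwise]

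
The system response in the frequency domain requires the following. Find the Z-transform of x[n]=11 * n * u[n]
Z{n * u[n]}=z/(z-1)^2
By linearity: Z{11 * n * u[n]}=11z/(z-1)^2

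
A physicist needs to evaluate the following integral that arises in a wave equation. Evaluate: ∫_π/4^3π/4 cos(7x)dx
Antiderivative: sin(7x)/7
Evaluate at bounds: [sin(7·3π/4)/7] - [sin(7·π/4)/7]
=((-√2/2) - (-√2/2))/7=0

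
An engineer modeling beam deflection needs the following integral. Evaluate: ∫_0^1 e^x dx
Antiderivative: e^x
Evaluate: (e^1-1)

Answer: e^1-1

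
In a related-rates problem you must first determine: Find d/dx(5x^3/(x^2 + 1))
Quotient rule: (f/g)' = (f'g - fg')/g²
f = 5x^3, f' = 15x^2
g = x^2 + 1, g' = 2x

Answer: (15x^2·(x^2 + 1) - 10x^4)/(x^2 + 1)²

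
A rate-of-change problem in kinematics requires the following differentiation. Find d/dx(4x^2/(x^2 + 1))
Quotient rule: (f/g)'=(f'g - fg')/g²
f=4x^2, f'=8x
g=x^2 + 1, g'=2x

Answer: (8x·(x^2 + 1) - 8x^3)/(x^2 + 1)²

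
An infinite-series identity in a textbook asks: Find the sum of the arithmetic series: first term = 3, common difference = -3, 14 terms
Last term: a_n=3+(14-1)·-3=-36
Sum=n(a_1+a_n)/2=14(3+(-36))/2=-231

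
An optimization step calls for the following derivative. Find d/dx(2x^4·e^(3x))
Product rule: (fg)'=f'g + fg'
f=2x^4, f'=8x^3
g=e^(3x), g'=3·e^(3x)

Answer: 8x^3·e^(3x) + 6x^4·e^(3x)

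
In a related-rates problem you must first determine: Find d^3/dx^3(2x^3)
Apply power rule 3 times:
d^1: 6x^2
d^2: 12x
d^3: 12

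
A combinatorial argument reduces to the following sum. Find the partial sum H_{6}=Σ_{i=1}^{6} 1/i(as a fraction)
H_6 = 1+1/2+1/3+...+1/6
= 49/20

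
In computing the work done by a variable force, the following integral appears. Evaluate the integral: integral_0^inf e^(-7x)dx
integral_0^inf e^(-7x) dx = [-1/7 * e^(-7x)]_0^inf
= 0 - (-1/7) = 1/7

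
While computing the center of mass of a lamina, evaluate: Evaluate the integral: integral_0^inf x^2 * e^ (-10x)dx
This is a Gamma integral. Substitute u=10x (du=10 dx):
integral_0^inf x^2*e^(-10x) dx=(1/10^3) integral_0^inf u^2*e^(-u) du
=Gamma(3)/10^3=2!/10^3=2/1000

Answer: 1/500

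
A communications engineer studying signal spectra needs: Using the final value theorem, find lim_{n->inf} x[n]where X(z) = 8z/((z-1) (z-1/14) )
Final value theorem: lim x[n] = lim_{z->1} (z-1)*X(z)
(z-1)*X(z) = 8z/(z-1/14)
As z->1: 8/(1-1/14) = 8/(13/14) = 112/13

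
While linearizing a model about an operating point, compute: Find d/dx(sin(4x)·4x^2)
Product rule: (fg)'=f'g + fg'
f=sin(4x), f'=4·cos(4x)
g=4x^2, g'=8x

Answer: 16·cos(4x)·x^2 + 8·sin(4x)·x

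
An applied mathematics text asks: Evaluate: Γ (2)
Γ(n) = (n-1)! for positive integers
Γ(2) = 1! = 1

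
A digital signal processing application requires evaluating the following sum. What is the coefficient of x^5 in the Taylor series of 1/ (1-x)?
1/(1-x) = Σ x^n for |x|<1
All coefficients are 1

Answer: 1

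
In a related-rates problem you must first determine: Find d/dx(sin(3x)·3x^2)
Product rule: (fg)' = f'g+fg'
f = sin(3x), f' = 3·cos(3x)
g = 3x^2, g' = 6x

Answer: 9·cos(3x)·x^2+6·sin(3x)·x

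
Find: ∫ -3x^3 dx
Using power rule: ∫ -3x^3 dx = -3/4 x^4 + C = (-3/4)x^4 + C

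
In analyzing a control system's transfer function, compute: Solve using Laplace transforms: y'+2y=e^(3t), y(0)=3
Take L: sY - 3+2Y=1/(s-3)
Y(s+2)=1/(s-3)+3
Y=1/((s-3)(s+2))+3/(s+2)
Partial fractions: 1/((s-3)(s+2))=(1/5)/(s-3) - (1/5)/(s+2)
So Y=(1/5)/(s-3)+(14/5)/(s+2)
Inverse Laplace transform (L^(-1){1/(s-3)}=e^(3t), L^(-1){1/(s+2)}=e^(-2t)):

Answer: y(t)=(1/5)·e^(3t)+(14/5)·e^(-2t)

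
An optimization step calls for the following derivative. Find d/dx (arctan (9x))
d/dx[arctan(u)] = u'/(1 + u²), u = 9x, u' = 9

Answer: 9/(1 + 81x²)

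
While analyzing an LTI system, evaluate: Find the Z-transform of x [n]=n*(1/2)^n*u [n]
Using the property Z{n*a^n*u[n]} = az/(z-a)^2
With a = 1/2: X(z) = (1/2)z/(z - 1/2)^2, |z| > 1/2

Answer: (1/2)z/(z - 1/2)^2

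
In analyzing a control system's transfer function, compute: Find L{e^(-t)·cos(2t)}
First shifting: L{e^(at)f(t)}=F(s-a)
L{cos(2t)}=s/(s²+4)
Shift: (s+1)/((s+1)²+4)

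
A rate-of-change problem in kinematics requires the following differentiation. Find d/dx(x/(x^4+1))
Quotient rule: (f/g)' = (f'g - fg')/g²
f = x, f' = 1
g = x^4 + 1, g' = 4x^3

Answer: (1·(x^4 + 1) - 4x^4)/(x^4 + 1)²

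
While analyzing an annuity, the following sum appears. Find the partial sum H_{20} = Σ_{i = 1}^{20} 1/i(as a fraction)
H_20=1+1/2+1/3+...+1/20
=55835135/15519504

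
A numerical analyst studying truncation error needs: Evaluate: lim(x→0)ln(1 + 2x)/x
L'Hôpital (0/0): lim 2/(1 + 2x) / 1=2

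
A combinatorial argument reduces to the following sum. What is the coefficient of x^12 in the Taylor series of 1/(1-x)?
1/(1-x) = Σ x^n for |x|<1
All coefficients are 1

Answer: 1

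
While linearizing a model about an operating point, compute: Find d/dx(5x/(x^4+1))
Quotient rule: (f/g)' = (f'g - fg')/g²
f = 5x, f' = 5
g = x^4 + 1, g' = 4x^3

Answer: (5·(x^4 + 1) - 20x^4)/(x^4 + 1)²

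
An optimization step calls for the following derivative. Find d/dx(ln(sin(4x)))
Chain rule: d/dx[ln(u)]=u'/u where u=sin(4x)
u'=4cos(4x)

Answer: (4cos(4x))/(sin(4x))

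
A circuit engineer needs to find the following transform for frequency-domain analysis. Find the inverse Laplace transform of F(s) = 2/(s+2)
L^(-1){2/(s-a)}=c·e^(at)
Here a=-2, c=2

Answer: 2e^(-2t)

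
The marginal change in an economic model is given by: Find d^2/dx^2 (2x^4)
Apply power rule 2 times:
d^1: 8x^3
d^2: 24x^2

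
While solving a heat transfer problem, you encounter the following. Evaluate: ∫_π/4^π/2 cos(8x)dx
Antiderivative: sin(8x)/8
Evaluate at bounds: [sin(8·π/2)/8] - [sin(8·π/4)/8]
=((0) - (0))/8=0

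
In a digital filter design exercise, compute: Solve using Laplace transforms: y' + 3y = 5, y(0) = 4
Take L of both sides: sY(s)-4+3Y(s)=5/s
Y(s)(s+3)=5/s+4
Y(s)=5/(s(s+3))+4/(s+3)
Partial fractions: 5/(s(s+3))=(5/3)/s - (5/3)/(s+3)
So Y(s)=(5/3)/s+(7/3)/(s+3)
Inverse transform (L^(-1){1/s}=1, L^(-1){1/(s+3)}=e^(-3t)):

Answer: y(t)=5/3+(7/3)·e^(-3t)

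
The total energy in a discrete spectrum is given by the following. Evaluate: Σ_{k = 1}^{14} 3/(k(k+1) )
Partial fractions: 3/(k(k + 1)) = 3/k - 3/(k + 1)
Telescoping sum: 3(1 - 1/15) = 3·14/15

Answer: 14/5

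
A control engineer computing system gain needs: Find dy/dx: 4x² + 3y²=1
Differentiate: 8x + 6y·(dy/dx)=0
dy/dx=-8x/(6y)=-(4/3)·(x/y)

Answer: dy/dx=-(4/3)·(x/y)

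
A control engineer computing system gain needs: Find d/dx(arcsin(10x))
d/dx[arcsin(u)] = u'/√(1-u²), u = 10x, u' = 10

Answer: 10/√(1-100x²)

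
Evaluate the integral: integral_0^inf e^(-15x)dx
integral_0^inf e^(-15x) dx=[-1/15*e^(-15x)]_0^inf
=0 - (-1/15)=1/15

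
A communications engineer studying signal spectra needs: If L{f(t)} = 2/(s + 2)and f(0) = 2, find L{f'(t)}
L{f'(t)}=s·F(s) - f(0)=2s/(s + 2) - 2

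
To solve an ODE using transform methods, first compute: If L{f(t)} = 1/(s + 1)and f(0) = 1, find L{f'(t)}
L{f'(t)} = s·F(s) - f(0) = s/(s + 1) - 1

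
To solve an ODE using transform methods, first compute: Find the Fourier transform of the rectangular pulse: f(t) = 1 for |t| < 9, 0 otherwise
F(omega) = integral from -9 to 9 of e^(-j * omega * t) dt
= 2 * sin(9 * omega)/omega = 18 * sinc(9 * omega/pi)

Answer: 2 * sin(9 * omega)/omega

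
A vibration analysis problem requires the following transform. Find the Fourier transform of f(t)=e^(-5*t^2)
The Fourier transform of a Gaussian e^(-a * t^2) is sqrt(pi/a) * e^(-omega^2/(4a)).
With a=5: F(omega)=sqrt(pi/5) * e^(-omega^2/20)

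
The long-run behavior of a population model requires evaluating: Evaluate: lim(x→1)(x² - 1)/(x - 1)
Factor: (x² - 1)=(x-1)(x+1)
Cancel (x-1): lim(x→1) (x+1)=2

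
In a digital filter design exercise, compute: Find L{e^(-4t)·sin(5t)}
First shifting: L{e^(at)f(t)}=F(s-a)
L{sin(5t)}=5/(s² + 25)
Shift: 5/((s + 4)² + 25)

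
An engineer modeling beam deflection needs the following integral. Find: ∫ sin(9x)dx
Using substitution u=9x: ∫ sin(u) du/9=-cos(u)/9+C

Answer: (-1/9)cos(9x)+C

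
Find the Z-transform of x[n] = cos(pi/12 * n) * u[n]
Z{cos(w0 * n) * u[n]}=z(z - cos(w0))/(z^2-2z * cos(w0)+1)
With w0=pi/12: X(z)=z(z - cos(pi/12))/(z^2-2z * cos(pi/12)+1)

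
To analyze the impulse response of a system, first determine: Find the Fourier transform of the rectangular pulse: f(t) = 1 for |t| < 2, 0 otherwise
F(omega) = integral from -2 to 2 of e^(-j*omega*t) dt
= 2*sin(2*omega)/omega = 4*sinc(2*omega/pi)

Answer: 2*sin(2*omega)/omega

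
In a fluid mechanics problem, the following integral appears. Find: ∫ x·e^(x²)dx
Let u = x², du = 2x dx
∫ (1/2)e^u du = e^u/2 + C

Answer: e^(x²)/2 + C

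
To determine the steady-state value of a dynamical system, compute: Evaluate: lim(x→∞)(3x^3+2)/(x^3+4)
Divide numerator and denominator by x^3:
lim (3 + 2/x^3)/(1 + 4/x^3)=3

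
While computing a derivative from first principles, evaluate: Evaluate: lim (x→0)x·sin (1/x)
Squeeze theorem: -|x| ≤ x·sin(1/x) ≤ |x|
Since x → 0 as x → 0, by squeeze theorem the limit is 0

Answer: 0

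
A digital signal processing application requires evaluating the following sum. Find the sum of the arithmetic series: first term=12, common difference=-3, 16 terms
Last term: a_n = 12+(16-1)·-3 = -33
Sum = n(a_1+a_n)/2 = 16(12+(-33))/2 = -168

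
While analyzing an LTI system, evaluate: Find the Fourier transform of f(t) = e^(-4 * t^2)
The Fourier transform of a Gaussian e^(-a*t^2) is sqrt(pi/a)*e^(-omega^2/(4a)).
With a = 4: F(omega) = sqrt(pi)/2*e^(-omega^2/16)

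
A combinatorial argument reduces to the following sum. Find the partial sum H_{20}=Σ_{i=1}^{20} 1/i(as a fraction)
H_20=1 + 1/2 + 1/3 + ... + 1/20
=55835135/15519504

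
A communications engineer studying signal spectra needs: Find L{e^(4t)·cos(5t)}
First shifting: L{e^(at)f(t)}=F(s-a)
L{cos(5t)}=s/(s² + 25)
Shift: (s-4)/((s-4)² + 25)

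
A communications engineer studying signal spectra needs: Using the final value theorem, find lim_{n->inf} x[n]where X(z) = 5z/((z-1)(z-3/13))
Final value theorem: lim x[n]=lim_{z->1} (z-1) * X(z)
(z-1) * X(z)=5z/(z-3/13)
As z->1: 5/(1 - 3/13)=5/(10/13)=13/2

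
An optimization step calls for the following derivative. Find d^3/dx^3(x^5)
Apply power rule 3 times:
d^1: 5x^4
d^2: 20x^3
d^3: 60x^2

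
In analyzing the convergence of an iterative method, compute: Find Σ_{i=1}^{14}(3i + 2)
=3·Σ i+2·14=3·105+28=343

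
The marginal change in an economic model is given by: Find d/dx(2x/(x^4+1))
Quotient rule: (f/g)' = (f'g - fg')/g²
f = 2x, f' = 2
g = x^4+1, g' = 4x^3

Answer: (2·(x^4+1)-8x^4)/(x^4+1)²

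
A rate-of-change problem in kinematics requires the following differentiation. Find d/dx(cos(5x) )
Chain rule: d/dx[cos(u)]=-sin(u)·u' where u=5x
u'=5

Answer: -5·sin(5x)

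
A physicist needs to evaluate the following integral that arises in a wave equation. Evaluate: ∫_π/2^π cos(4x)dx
Antiderivative: sin(4x)/4
Evaluate at bounds: [sin(4·π)/4] - [sin(4·π/2)/4]
=((0) - (0))/4=0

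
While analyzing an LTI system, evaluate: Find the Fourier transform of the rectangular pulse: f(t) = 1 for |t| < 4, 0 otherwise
F(omega)=integral from -4 to 4 of e^(-j*omega*t) dt
=2*sin(4*omega)/omega=8*sinc(4*omega/pi)

Answer: 2*sin(4*omega)/omega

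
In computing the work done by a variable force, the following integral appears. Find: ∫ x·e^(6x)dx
Integration by parts: u=x, dv=e^(6x) dx
du=dx, v=e^(6x)/6
=x·e^(6x)/6 - ∫ e^(6x)/6 dx
=x·e^(6x)/6 - e^(6x)/36+C

Answer: e^(6x)(x/6-1/36)+C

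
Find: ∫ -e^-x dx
Since d/dx[e^-x]=- e^-x, we get 1e^-x + C

Answer: e^-x + C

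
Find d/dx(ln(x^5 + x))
Chain rule: d/dx[ln(u)]=u'/u where u=x^5+x
u'=5x^4+1

Answer: (5x^4+1)/(x^5+x)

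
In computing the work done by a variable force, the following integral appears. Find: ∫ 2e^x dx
Since d/dx[e^x] = + e^x, we get 2e^x + C

Answer: 2e^x + C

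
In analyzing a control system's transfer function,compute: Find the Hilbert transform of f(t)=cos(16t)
The Hilbert transform shifts each frequency component by -pi/2.
H{cos(wt)} = sin(wt)
With w = 16: H{cos(16t)} = sin(16t)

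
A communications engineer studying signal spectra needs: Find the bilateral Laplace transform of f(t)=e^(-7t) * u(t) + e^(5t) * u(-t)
For e^(-7t) * u(t): L = 1/(s + 7), Re(s) > -7
For e^(5t) * u(-t): L = -1/(s-5), Re(s) < 5
Combined: F(s) = 1/(s + 7) - 1/(s-5), -7 < Re(s) < 5

Answer: 1/(s + 7) - 1/(s-5), ROC: -7 < Re(s) < 5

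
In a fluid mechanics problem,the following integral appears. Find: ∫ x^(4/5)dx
Power rule: ∫ x^(4/5) dx = x^(9/5)/(9/5)+C

Answer: (5/9)·x^(9/5)+C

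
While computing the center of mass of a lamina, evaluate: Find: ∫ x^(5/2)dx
Power rule: ∫ x^(5/2) dx = x^(7/2)/(7/2)+C

Answer: (2/7)·x^(7/2)+C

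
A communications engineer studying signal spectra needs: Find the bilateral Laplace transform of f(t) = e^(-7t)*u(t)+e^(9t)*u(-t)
For e^(-7t)*u(t): L = 1/(s+7), Re(s) > -7
For e^(9t)*u(-t): L = -1/(s-9), Re(s) < 9
Combined: F(s) = 1/(s+7)-1/(s-9), -7 < Re(s) < 9

Answer: 1/(s+7)-1/(s-9), ROC: -7 < Re(s) < 9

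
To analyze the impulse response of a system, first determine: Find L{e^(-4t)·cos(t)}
First shifting: L{e^(at)f(t)} = F(s-a)
L{cos(t)} = s/(s² + 1)
Shift: (s + 4)/((s + 4)² + 1)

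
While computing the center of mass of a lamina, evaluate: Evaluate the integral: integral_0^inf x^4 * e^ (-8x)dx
This is a Gamma integral. Substitute u = 8x (du = 8 dx):
integral_0^inf x^4*e^(-8x) dx = (1/8^5) integral_0^inf u^4*e^(-u) du
= Gamma(5)/8^5 = 4!/8^5 = 24/32768

Answer: 3/4096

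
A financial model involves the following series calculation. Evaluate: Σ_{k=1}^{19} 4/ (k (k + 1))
Partial fractions: 4/(k(k + 1))=4/k - 4/(k + 1)
Telescoping sum: 4(1 - 1/20)=4·19/20

Answer: 19/5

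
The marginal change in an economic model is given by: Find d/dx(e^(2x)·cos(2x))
Product rule: (fg)' = f'g + fg'
f = e^(2x), f' = 2·e^(2x)
g = cos(2x), g' = -2·sin(2x)

Answer: 2·e^(2x)·cos(2x) - 2·e^(2x)·sin(2x)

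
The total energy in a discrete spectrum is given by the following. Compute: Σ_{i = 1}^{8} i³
Using formula: Σ i^3=[n(n + 1)/2]²=[8·9/2]²=1296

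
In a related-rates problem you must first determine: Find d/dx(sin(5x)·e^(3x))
Product rule: (fg)'=f'g + fg'
f=sin(5x), f'=5·cos(5x)
g=e^(3x), g'=3·e^(3x)

Answer: 5·cos(5x)·e^(3x) + 3·sin(5x)·e^(3x)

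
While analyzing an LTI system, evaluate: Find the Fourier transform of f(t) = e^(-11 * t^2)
The Fourier transform of a Gaussian e^(-a*t^2) is sqrt(pi/a)*e^(-omega^2/(4a)).
With a = 11: F(omega) = sqrt(pi/11)*e^(-omega^2/44)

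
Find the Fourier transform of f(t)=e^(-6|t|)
Using the standard pair: F{e^(-a|t|)} = 2a/(a^2 + omega^2)
With a = 6: F(omega) = 12/(36 + omega^2)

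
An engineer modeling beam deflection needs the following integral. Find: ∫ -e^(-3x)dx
Since d/dx[e^(-3x)]=-3e^(-3x), we get 1/3 e^(-3x) + C

Answer: (1/3)e^(-3x) + C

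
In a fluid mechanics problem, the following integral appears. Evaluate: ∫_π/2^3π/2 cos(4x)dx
Antiderivative: sin(4x)/4
Evaluate at bounds: [sin(4·3π/2)/4] - [sin(4·π/2)/4]
= ((0) - (0))/4 = 0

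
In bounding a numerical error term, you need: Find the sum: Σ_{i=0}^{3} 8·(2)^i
Geometric series: S=a(1 - r^n)/(1 - r)
a=8, r=2, n=4
S=8(1 - 16)/-1=120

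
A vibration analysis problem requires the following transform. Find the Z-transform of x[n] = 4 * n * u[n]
Z{n*u[n]} = z/(z-1)^2
By linearity: Z{4*n*u[n]} = 4z/(z-1)^2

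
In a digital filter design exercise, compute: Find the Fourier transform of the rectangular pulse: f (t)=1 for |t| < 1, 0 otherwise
F(omega)=integral from -1 to 1 of e^(-j * omega * t) dt
=2 * sin(1 * omega)/omega=2 * sinc(1 * omega/pi)

Answer: 2 * sin(1 * omega)/omega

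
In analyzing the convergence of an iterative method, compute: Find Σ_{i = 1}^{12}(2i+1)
= 2·Σ i+1·12 = 2·78+12 = 168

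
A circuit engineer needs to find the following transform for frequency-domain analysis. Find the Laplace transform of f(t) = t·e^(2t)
L{t·e^(at)}=1/(s-a)²
L{t·e^(2t)}=1/(s-2)²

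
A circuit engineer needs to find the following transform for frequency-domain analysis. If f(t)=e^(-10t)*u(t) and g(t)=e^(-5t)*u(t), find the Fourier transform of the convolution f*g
By the convolution theorem: F{f*g}=F(omega)*G(omega)
F(omega)=1/(10+j*omega), G(omega)=1/(5+j*omega)
F{f*g}=1/((10+j*omega)(5+j*omega))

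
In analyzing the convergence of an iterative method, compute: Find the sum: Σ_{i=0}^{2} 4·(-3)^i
Geometric series: S = a(1 - r^n)/(1 - r)
a = 4, r = -3, n = 3
S = 4(1+27)/4 = 28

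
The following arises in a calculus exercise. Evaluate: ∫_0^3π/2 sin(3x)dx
Antiderivative: -cos(3x)/3
Evaluate at bounds: [-cos(3·3π/2)/3] - [-cos(3·0)/3]
= (-(0)+(1))/3 = 1/3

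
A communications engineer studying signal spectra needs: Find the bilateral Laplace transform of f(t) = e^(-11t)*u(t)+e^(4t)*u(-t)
For e^(-11t) * u(t): L = 1/(s + 11), Re(s) > -11
For e^(4t) * u(-t): L = -1/(s-4), Re(s) < 4
Combined: F(s) = 1/(s + 11) - 1/(s-4), -11 < Re(s) < 4

Answer: 1/(s + 11) - 1/(s-4), ROC: -11 < Re(s) < 4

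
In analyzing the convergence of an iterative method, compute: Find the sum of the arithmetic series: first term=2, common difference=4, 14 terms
Last term: a_n = 2 + (14 - 1)·4 = 54
Sum = n(a_1 + a_n)/2 = 14(2 + 54)/2 = 392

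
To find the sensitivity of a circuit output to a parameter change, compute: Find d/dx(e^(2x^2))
Chain rule: d/dx[e^u] = e^u · u' where u = 2x^2
u' = 4x

Answer: 4x·e^(2x^2)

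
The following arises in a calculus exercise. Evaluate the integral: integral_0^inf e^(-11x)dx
integral_0^inf e^(-11x) dx = [-1/11*e^(-11x)]_0^inf
= 0 - (-1/11) = 1/11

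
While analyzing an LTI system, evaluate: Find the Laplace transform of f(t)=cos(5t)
L{cos(wt)}=s/(s² + w²)
L{cos(5t)}=s/(s² + 25)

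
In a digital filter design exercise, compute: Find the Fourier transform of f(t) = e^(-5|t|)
Using the standard pair: F{e^(-a|t|)} = 2a/(a^2+omega^2)
With a = 5: F(omega) = 10/(25+omega^2)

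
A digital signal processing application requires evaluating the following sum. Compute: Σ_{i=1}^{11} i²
Using formula: Σ i^2 = n(n+1)(2n+1)/6 = 11·12·23/6 = 506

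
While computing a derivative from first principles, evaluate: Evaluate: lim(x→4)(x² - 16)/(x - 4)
Factor: (x² - 16) = (x-4)(x + 4)
Cancel (x-4): lim(x→4) (x + 4) = 8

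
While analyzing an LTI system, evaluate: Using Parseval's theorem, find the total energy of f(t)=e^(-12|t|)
Parseval's theorem: E = integral |f(t)|^2 dt = (1/2pi) integral |F(omega)|^2 domega
E = integral_{-inf}^{inf} e^(-24|t|) dt = 2 * integral_0^inf e^(-24t) dt = 2/(2 * 12) = 1/12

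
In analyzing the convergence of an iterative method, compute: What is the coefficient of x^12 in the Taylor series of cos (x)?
cos(x) = Σ (-1)^k x^(2k)/(2k)!
For x^12: (-1)^6/12! = 1/479001600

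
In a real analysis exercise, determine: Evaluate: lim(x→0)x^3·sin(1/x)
Squeeze theorem: -|x^3| ≤ x^3·sin(1/x) ≤ |x^3|
Since x^3 → 0 as x → 0, by squeeze theorem the limit is 0

Answer: 0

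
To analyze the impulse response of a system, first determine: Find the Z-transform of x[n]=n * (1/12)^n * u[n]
Using the property Z{n*a^n*u[n]} = az/(z-a)^2
With a = 1/12: X(z) = (1/12)z/(z - 1/12)^2, |z| > 1/12

Answer: (1/12)z/(z - 1/12)^2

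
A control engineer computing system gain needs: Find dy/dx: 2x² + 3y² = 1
Differentiate: 4x + 6y·(dy/dx) = 0
dy/dx = -4x/(6y) = -(2/3)·(x/y)

Answer: dy/dx = -(2/3)·(x/y)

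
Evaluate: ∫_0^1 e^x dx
Antiderivative: e^x
Evaluate: (e^1 - 1)

Answer: e^1 - 1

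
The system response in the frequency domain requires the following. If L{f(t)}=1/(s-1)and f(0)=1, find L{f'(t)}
L{f'(t)}=s·F(s) - f(0)=s/(s-1)-1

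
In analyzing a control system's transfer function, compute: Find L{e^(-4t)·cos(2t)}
First shifting: L{e^(at)f(t)} = F(s-a)
L{cos(2t)} = s/(s²+4)
Shift: (s+4)/((s+4)²+4)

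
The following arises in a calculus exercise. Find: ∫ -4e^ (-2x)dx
Since d/dx[e^(-2x)] = -2e^(-2x), we get 2 e^(-2x)+C

Answer: 2e^(-2x)+C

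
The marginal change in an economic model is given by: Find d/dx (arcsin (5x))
d/dx[arcsin(u)] = u'/√(1-u²), u = 5x, u' = 5

Answer: 5/√(1-25x²)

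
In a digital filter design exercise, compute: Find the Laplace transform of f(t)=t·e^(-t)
L{t·e^(at)} = 1/(s-a)²
L{t·e^(-t)} = 1/(s+1)²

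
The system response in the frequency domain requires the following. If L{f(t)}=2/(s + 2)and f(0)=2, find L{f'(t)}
L{f'(t)}=s·F(s) - f(0)=2s/(s+2)-2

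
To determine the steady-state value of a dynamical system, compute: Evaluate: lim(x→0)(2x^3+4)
Polynomial is continuous, so substitute x=0:
2·0^3+4=4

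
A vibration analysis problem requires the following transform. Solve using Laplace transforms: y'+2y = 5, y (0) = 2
Take L of both sides: sY(s) - 2 + 2Y(s) = 5/s
Y(s)(s + 2) = 5/s + 2
Y(s) = 5/(s(s + 2)) + 2/(s + 2)
Partial fractions: 5/(s(s + 2)) = (5/2)/s - (5/2)/(s + 2)
So Y(s) = (5/2)/s - (1/2)/(s + 2)
Inverse transform (L^(-1){1/s} = 1, L^(-1){1/(s + 2)} = e^(-2t)):

Answer: y(t) = 5/2 - (1/2)·e^(-2t)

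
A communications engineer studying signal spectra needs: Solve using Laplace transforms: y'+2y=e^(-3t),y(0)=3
Take L: sY - 3+2Y = 1/(s+3)
Y(s+2) = 1/(s+3)+3
Y = 1/((s+3)(s+2))+3/(s+2)
Partial fractions: 1/((s+3)(s+2)) = -1/(s+3)+1/(s+2)
So Y = -1/(s+3)+4/(s+2)
Inverse Laplace transform (L^(-1){1/(s+3)} = e^(-3t), L^(-1){1/(s+2)} = e^(-2t)):

Answer: y(t) = -1·e^(-3t)+4·e^(-2t)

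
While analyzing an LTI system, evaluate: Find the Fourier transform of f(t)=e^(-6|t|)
Using the standard pair: F{e^(-a|t|)} = 2a/(a^2 + omega^2)
With a = 6: F(omega) = 12/(36 + omega^2)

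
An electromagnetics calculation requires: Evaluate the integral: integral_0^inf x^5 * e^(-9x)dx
This is a Gamma integral. Substitute u=9x (du=9 dx):
integral_0^inf x^5*e^(-9x) dx=(1/9^6) integral_0^inf u^5*e^(-u) du
=Gamma(6)/9^6=5!/9^6=120/531441

Answer: 40/177147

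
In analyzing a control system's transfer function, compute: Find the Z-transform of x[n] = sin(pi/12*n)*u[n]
Z{sin(w0 * n) * u[n]} = z * sin(w0)/(z^2 - 2z * cos(w0) + 1)
With w0 = pi/12: X(z) = z * sin(pi/12)/(z^2 - 2z * cos(pi/12) + 1)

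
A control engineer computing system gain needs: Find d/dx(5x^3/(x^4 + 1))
Quotient rule: (f/g)' = (f'g - fg')/g²
f = 5x^3, f' = 15x^2
g = x^4+1, g' = 4x^3

Answer: (15x^2·(x^4+1)-20x^6)/(x^4+1)²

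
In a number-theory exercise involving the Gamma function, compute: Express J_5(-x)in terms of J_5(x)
For integer n: J_n(-x) = (-1)^n J_n(x)
With n = 5: J_5(-x) = (-1)^5 J_5(x) = -J_5(x)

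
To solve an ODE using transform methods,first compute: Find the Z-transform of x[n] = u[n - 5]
Using the time-shift property: Z{u[n-5]} = z^(-5) * z/(z-1)
= z^(-4)/(z-1)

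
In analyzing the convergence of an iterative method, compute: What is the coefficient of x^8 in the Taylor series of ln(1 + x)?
ln(1+x)=Σ (-1)^(n+1) x^n/n
Coefficient of x^8=(-1)^9/8=-1/8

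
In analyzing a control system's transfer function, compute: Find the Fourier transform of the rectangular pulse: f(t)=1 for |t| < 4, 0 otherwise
F(omega) = integral from -4 to 4 of e^(-j*omega*t) dt
= 2*sin(4*omega)/omega = 8*sinc(4*omega/pi)

Answer: 2*sin(4*omega)/omega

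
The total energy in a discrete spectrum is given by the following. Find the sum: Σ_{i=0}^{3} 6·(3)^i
Geometric series: S = a(1 - r^n)/(1 - r)
a = 6, r = 3, n = 4
S = 6(1 - 81)/-2 = 240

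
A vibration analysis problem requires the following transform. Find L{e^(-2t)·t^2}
First shifting: L{e^(at)f(t)} = F(s-a)
L{t^2} = 2/s^3
Shift s → s+2: 2/(s+2)^3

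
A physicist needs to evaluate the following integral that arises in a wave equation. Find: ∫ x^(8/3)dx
Power rule: ∫ x^(8/3) dx = x^(11/3)/(11/3)+C

Answer: (3/11)·x^(11/3)+C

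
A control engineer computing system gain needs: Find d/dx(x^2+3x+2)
Power rule: d/dx(ax^n) = n·a·x^(n-1)
Term by term: 2·x + 3

Answer: 2x + 3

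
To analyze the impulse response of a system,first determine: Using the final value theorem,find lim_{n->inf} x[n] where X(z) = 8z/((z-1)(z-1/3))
Final value theorem: lim x[n]=lim_{z->1} (z-1) * X(z)
(z-1) * X(z)=8z/(z-1/3)
As z->1: 8/(1 - 1/3)=8/(2/3)=12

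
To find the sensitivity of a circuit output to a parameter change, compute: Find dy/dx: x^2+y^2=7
Differentiate: 2x + 2y·(dy/dx) = 0
dy/dx = -2x/(2y)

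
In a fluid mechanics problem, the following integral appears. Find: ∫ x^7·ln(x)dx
By parts: u=ln(x), dv=x^7 dx
du=1/x dx, v=x^8/8
=x^8·ln(x)/8 - ∫ x^7/8 dx
=x^8·ln(x)/8 - x^8/64 + C

Answer: x^8(ln(x)/8 - 1/64) + C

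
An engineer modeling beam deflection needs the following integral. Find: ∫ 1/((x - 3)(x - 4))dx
Partial fractions: 1/((x-3)(x-4)) = A/(x-3) + B/(x-4)
A = -1, B = 1
∫ [-1· 1/(x-3) + 1· 1/(x-4)] dx
= (1)[ln|x-4| - ln|x-3|] + C

Answer: ln|(x-4)/(x-3)| + C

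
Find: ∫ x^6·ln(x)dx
By parts: u=ln(x), dv=x^6 dx
du=1/x dx, v=x^7/7
=x^7·ln(x)/7 - ∫ x^6/7 dx
=x^7·ln(x)/7 - x^7/49+C

Answer: x^7(ln(x)/7-1/49)+C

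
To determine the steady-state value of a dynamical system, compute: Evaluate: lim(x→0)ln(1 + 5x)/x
L'Hôpital (0/0): lim 5/(1+5x) / 1=5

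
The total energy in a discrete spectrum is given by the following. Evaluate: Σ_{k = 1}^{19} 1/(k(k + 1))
Partial fractions: 1/(k(k + 1)) = 1/k - 1/(k + 1)
Telescoping sum: 1(1 - 1/20) = 1·19/20

Answer: 19/20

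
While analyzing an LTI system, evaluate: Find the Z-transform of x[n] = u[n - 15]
Using the time-shift property: Z{u[n-15]} = z^(-15) * z/(z-1)
= z^(-14)/(z-1)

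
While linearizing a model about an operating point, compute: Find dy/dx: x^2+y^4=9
Differentiate: 2x + 4y^3·(dy/dx) = 0
dy/dx = -2x/(4y^3)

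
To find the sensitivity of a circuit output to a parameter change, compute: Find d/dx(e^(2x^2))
Chain rule: d/dx[e^u]=e^u · u' where u=2x^2
u'=4x

Answer: 4x·e^(2x^2)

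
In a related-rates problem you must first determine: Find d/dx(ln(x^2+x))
Chain rule: d/dx[ln(u)]=u'/u where u=x^2 + x
u'=2x + 1

Answer: (2x + 1)/(x^2 + x)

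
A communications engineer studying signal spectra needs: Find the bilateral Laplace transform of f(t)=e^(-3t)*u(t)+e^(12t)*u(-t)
For e^(-3t)*u(t): L=1/(s+3), Re(s) > -3
For e^(12t)*u(-t): L=-1/(s-12), Re(s) < 12
Combined: F(s)=1/(s+3)-1/(s-12), -3 < Re(s) < 12

Answer: 1/(s+3)-1/(s-12), ROC: -3 < Re(s) < 12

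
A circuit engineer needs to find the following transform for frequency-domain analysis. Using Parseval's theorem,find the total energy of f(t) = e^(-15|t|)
Parseval's theorem: E = integral |f(t)|^2 dt = (1/2pi) integral |F(omega)|^2 domega
E = integral_{-inf}^{inf} e^(-30|t|) dt = 2 * integral_0^inf e^(-30t) dt = 2/(2 * 15) = 1/15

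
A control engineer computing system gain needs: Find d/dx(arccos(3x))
d/dx[arccos(u)]=-u'/√(1-u²), u=3x, u'=3

Answer: -3/√(1-9x²)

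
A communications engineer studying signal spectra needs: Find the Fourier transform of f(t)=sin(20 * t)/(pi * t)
sin(W*t)/(pi*t) = (W/pi)*sinc(W*t/pi) is the impulse response of the ideal low-pass filter with cutoff W (here W = 20).
Its Fourier transform is a rectangular function:
F(omega) = 1 for |omega| < 20, 0 otherwise

Answer: rect(omega/40) [i.e., 1 for |omega| < 20, 0 otherwise]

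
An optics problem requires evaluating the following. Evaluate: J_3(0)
J_n(0)=0 for all n > 0 (Bessel function of first kind)
J_3(0)=0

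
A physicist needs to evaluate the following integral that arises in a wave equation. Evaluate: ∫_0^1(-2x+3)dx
Step 1: Find antiderivative F(x) = -x^2+3x
Step 2: F(1) - F(0) = 2 - (0) = 2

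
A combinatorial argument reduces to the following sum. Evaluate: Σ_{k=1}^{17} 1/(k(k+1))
Partial fractions: 1/(k(k + 1)) = 1/k - 1/(k + 1)
Telescoping sum: 1(1 - 1/18) = 1·17/18

Answer: 17/18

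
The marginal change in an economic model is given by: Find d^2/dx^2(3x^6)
Apply power rule 2 times:
d^1: 18x^5
d^2: 90x^4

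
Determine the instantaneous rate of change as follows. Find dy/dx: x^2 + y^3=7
Differentiate: 2x + 3y^2·(dy/dx)=0
dy/dx=-2x/(3y^2)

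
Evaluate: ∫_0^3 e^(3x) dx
Antiderivative: (1/3)e^(3x)
Evaluate: (1/3)(e^9-1)

Answer: (e^9-1)/3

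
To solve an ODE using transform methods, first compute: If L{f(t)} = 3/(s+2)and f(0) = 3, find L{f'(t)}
L{f'(t)}=s·F(s) - f(0)=3s/(s + 2) - 3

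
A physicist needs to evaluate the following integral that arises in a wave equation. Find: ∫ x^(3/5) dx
Power rule: ∫ x^(3/5) dx = x^(8/5)/(8/5) + C

Answer: (5/8)·x^(8/5) + C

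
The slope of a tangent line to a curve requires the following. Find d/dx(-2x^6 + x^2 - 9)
Power rule: d/dx(ax^n)=n·a·x^(n-1)
Term by term: -12·x^5 + 2·x

Answer: -12x^5 + 2x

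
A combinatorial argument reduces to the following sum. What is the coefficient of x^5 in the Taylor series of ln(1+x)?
ln(1 + x) = Σ (-1)^(n + 1) x^n/n
Coefficient of x^5 = (-1)^6/5 = 1/5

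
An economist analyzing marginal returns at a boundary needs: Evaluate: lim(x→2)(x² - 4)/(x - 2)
Factor: (x² - 4) = (x-2)(x+2)
Cancel (x-2): lim(x→2) (x+2) = 4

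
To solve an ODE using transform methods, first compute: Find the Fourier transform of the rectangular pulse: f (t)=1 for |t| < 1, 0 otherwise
F(omega)=integral from -1 to 1 of e^(-j*omega*t) dt
=2*sin(1*omega)/omega=2*sinc(1*omega/pi)

Answer: 2*sin(1*omega)/omega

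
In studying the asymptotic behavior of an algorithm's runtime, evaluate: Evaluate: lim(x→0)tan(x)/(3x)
tan(u) ≈ u for small u:
tan(x)/(3x) ≈ x/(3x) = 1/3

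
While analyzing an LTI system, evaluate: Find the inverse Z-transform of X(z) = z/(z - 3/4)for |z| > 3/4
Standard pair: z/(z-a) <-> a^n*u[n] for causal signals
With a=3/4: x[n]=(3/4)^n*u[n]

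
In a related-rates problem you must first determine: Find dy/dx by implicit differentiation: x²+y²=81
Differentiate both sides: 2x + 2y·(dy/dx)=0
Solve: dy/dx=-2x/(2y)=-x/y

Answer: dy/dx=-x/y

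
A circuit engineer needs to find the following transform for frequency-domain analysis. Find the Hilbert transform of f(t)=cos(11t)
The Hilbert transform shifts each frequency component by -pi/2.
H{cos(wt)}=sin(wt)
With w=11: H{cos(11t)}=sin(11t)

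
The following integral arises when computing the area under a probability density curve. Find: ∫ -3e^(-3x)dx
Since d/dx[e^(-3x)]=-3e^(-3x), we get 1 e^(-3x)+C

Answer: e^(-3x)+C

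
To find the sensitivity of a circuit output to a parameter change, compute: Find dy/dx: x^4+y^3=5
Differentiate: 4x^3 + 3y^2·(dy/dx) = 0
dy/dx = -4x^3/(3y^2)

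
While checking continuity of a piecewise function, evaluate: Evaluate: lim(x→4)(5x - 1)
Polynomial is continuous, so substitute x=4:
5·4-1=19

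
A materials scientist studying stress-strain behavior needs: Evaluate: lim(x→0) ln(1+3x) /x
L'Hôpital (0/0): lim 3/(1 + 3x) / 1 = 3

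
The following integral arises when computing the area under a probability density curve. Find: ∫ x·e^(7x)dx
Integration by parts: u = x, dv = e^(7x) dx
du = dx, v = e^(7x)/7
= x·e^(7x)/7 - ∫ e^(7x)/7 dx
= x·e^(7x)/7 - e^(7x)/49+C

Answer: e^(7x)(x/7-1/49)+C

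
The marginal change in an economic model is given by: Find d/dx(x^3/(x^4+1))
Quotient rule: (f/g)' = (f'g - fg')/g²
f = x^3, f' = 3x^2
g = x^4 + 1, g' = 4x^3

Answer: (3x^2·(x^4 + 1) - 4x^6)/(x^4 + 1)²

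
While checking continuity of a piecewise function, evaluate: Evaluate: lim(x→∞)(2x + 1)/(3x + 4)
Divide numerator and denominator by x:
lim (2 + 1/x)/(3 + 4/x)=2/3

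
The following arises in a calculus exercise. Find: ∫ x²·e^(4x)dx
Integration by parts twice:
First: u = x², dv = e^(4x) dx => x²e^(4x)/4 - (2/4)∫ xe^(4x) dx
Second (∫ xe^(4x) dx): xe^(4x)/4 - e^(4x)/16
Combining: e^(4x)(x²/4 - 2x/16 + 2/64) + C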